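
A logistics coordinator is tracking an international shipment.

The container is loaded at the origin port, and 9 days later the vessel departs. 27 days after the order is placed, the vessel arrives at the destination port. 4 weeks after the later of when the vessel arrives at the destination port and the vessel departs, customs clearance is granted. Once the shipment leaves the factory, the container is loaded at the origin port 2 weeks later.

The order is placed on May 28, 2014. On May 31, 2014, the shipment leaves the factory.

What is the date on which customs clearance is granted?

July 22, 2014

The order is placed: May 28, 2014.
The vessel arrives at the destination port: May 28, 2014 + 27 days = Jun 24, 2014.
The shipment leaves the factory: May 31, 2014.
The container is loaded at the origin port: May 31, 2014 + 2 weeks = Jun 14, 2014.
The vessel departs: Jun 14, 2014 + 9 days = Jun 23, 2014.
Both prerequisites met — the vessel arrives at the destination port (Jun 24, 2014), the vessel departs (Jun 23, 2014); the later is Jun 24, 2014.
Customs clearance is granted: Jun 24, 2014 + 4 weeks = Jul 22, 2014.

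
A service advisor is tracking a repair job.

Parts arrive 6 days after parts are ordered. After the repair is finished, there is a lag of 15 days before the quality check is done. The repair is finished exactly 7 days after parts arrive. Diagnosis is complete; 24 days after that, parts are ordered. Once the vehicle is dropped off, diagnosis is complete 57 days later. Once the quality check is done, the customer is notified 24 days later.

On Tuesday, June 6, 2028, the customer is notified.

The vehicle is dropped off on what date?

Tuesday, January 25, 2028

The customer is notified: Jun 6, 2028.
The quality check is done: Jun 6, 2028 − 24 days = May 13, 2028.
The repair is finished: May 13, 2028 − 15 days = Apr 28, 2028.
Parts arrive: Apr 28, 2028 − 7 days = Apr 21, 2028.
Parts are ordered: Apr 21, 2028 − 6 days = Apr 15, 2028.
Diagnosis is complete: Apr 15, 2028 − 24 days = Mar 22, 2028.
The vehicle is dropped off: Mar 22, 2028 − 57 days = Jan 25, 2028.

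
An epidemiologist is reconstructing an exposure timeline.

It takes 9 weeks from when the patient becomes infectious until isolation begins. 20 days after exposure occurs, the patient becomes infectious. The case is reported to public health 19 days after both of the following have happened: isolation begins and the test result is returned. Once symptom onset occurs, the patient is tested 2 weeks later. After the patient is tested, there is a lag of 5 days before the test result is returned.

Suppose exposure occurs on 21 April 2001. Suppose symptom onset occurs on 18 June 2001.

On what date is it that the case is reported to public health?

1 August 2001

Exposure occurs: Apr 21, 2001.
The patient becomes infectious: Apr 21, 2001 + 20 days = May 11, 2001.
Isolation begins: May 11, 2001 + 9 weeks = Jul 13, 2001.
Symptom onset occurs: Jun 18, 2001.
The patient is tested: Jun 18, 2001 + 2 weeks = Jul 2, 2001.
The test result is returned: Jul 2, 2001 + 5 days = Jul 7, 2001.
Both prerequisites met — isolation begins (Jul 13, 2001), the test result is returned (Jul 7, 2001); the later is Jul 13, 2001.
The case is reported to public health: Jul 13, 2001 + 19 days = Aug 1, 2001.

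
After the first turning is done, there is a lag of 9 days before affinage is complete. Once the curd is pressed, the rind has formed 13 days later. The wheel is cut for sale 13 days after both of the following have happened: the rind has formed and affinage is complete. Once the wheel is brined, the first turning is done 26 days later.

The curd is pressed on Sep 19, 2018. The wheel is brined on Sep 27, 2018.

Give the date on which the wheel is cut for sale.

The curd is pressed: Sep 19, 2018.
The rind has formed: Sep 19, 2018 + 13 days = Oct 2, 2018.
The wheel is brined: Sep 27, 2018.
The first turning is done: Sep 27, 2018 + 26 days = Oct 23, 2018.
Affinage is complete: Oct 23, 2018 + 9 days = Nov 1, 2018.
Both prerequisites met — the rind has formed (Oct 2, 2018), affinage is complete (Nov 1, 2018); the later is Nov 1, 2018.
The wheel is cut for sale: Nov 1, 2018 + 13 days = Nov 14, 2018.

Nov 14, 2018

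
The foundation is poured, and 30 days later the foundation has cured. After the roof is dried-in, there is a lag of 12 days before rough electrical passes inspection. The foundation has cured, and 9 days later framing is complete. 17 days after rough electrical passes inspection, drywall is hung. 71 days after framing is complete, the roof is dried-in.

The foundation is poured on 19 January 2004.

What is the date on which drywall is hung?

6 June 2004

The foundation is poured: Jan 19, 2004.
The foundation has cured: Jan 19, 2004 + 30 days = Feb 18, 2004.
Framing is complete: Feb 18, 2004 + 9 days = Feb 27, 2004.
The roof is dried-in: Feb 27, 2004 + 71 days = May 8, 2004.
Rough electrical passes inspection: May 8, 2004 + 12 days = May 20, 2004.
Drywall is hung: May 20, 2004 + 17 days = Jun 6, 2004.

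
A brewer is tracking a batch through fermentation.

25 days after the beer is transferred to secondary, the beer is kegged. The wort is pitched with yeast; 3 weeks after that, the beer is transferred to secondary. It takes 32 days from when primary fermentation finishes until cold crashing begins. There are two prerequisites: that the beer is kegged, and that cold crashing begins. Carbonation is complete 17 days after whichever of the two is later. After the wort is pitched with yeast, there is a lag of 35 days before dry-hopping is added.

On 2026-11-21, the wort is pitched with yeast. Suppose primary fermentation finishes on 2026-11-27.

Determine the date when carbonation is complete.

2027-01-23

The wort is pitched with yeast: Nov 21, 2026.
The beer is transferred to secondary: Nov 21, 2026 + 3 weeks = Dec 12, 2026.
The beer is kegged: Dec 12, 2026 + 25 days = Jan 6, 2027.
Primary fermentation finishes: Nov 27, 2026.
Cold crashing begins: Nov 27, 2026 + 32 days = Dec 29, 2026.
Both prerequisites met — the beer is kegged (Jan 6, 2027), cold crashing begins (Dec 29, 2026); the later is Jan 6, 2027.
Carbonation is complete: Jan 6, 2027 + 17 days = Jan 23, 2027.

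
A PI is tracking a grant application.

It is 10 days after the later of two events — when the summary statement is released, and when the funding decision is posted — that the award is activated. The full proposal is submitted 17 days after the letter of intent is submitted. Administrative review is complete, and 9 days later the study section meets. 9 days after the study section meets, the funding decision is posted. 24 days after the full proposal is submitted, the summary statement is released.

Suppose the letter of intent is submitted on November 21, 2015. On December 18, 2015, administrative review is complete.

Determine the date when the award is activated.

January 15, 2016

The letter of intent is submitted: Nov 21, 2015.
The full proposal is submitted: Nov 21, 2015 + 17 days = Dec 8, 2015.
The summary statement is released: Dec 8, 2015 + 24 days = Jan 1, 2016.
Administrative review is complete: Dec 18, 2015.
The study section meets: Dec 18, 2015 + 9 days = Dec 27, 2015.
The funding decision is posted: Dec 27, 2015 + 9 days = Jan 5, 2016.
Both prerequisites met — the summary statement is released (Jan 1, 2016), the funding decision is posted (Jan 5, 2016); the later is Jan 5, 2016.
The award is activated: Jan 5, 2016 + 10 days = Jan 15, 2016.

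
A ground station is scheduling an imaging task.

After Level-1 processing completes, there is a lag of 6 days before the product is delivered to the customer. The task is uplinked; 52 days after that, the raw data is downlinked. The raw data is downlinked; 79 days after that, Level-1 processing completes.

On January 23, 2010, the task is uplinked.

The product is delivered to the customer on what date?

The task is uplinked: Jan 23, 2010.
The raw data is downlinked: Jan 23, 2010 + 52 days = Mar 16, 2010.
Level-1 processing completes: Mar 16, 2010 + 79 days = Jun 3, 2010.
The product is delivered to the customer: Jun 3, 2010 + 6 days = Jun 9, 2010.

June 9, 2010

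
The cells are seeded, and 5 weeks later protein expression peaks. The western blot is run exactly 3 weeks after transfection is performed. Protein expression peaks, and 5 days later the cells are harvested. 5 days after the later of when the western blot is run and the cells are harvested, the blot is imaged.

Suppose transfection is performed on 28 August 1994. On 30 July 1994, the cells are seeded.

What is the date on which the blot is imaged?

23 September 1994

Transfection is performed: Aug 28, 1994.
The western blot is run: Aug 28, 1994 + 3 weeks = Sep 18, 1994.
The cells are seeded: Jul 30, 1994.
Protein expression peaks: Jul 30, 1994 + 5 weeks = Sep 3, 1994.
The cells are harvested: Sep 3, 1994 + 5 days = Sep 8, 1994.
Both prerequisites met — the western blot is run (Sep 18, 1994), the cells are harvested (Sep 8, 1994); the later is Sep 18, 1994.
The blot is imaged: Sep 18, 1994 + 5 days = Sep 23, 1994.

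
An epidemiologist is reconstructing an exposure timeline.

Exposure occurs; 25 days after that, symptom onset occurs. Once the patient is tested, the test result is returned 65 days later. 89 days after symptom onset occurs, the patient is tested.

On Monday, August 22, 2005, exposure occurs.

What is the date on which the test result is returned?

Friday, February 17, 2006

Exposure occurs: Aug 22, 2005.
Symptom onset occurs: Aug 22, 2005 + 25 days = Sep 16, 2005.
The patient is tested: Sep 16, 2005 + 89 days = Dec 14, 2005.
The test result is returned: Dec 14, 2005 + 65 days = Feb 17, 2006.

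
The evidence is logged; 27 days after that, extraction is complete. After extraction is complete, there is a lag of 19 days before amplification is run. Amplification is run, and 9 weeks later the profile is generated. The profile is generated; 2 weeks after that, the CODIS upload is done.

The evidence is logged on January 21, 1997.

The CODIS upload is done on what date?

The evidence is logged: Jan 21, 1997.
Extraction is complete: Jan 21, 1997 + 27 days = Feb 17, 1997.
Amplification is run: Feb 17, 1997 + 19 days = Mar 8, 1997.
The profile is generated: Mar 8, 1997 + 9 weeks = May 10, 1997.
The CODIS upload is done: May 10, 1997 + 2 weeks = May 24, 1997.

May 24, 1997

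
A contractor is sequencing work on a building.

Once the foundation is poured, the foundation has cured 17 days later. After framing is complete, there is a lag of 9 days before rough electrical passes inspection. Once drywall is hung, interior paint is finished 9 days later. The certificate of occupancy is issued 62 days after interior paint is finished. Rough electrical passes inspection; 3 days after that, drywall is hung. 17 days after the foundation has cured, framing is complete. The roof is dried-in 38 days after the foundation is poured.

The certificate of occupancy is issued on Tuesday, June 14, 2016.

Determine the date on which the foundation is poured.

The certificate of occupancy is issued: Jun 14, 2016.
Interior paint is finished: Jun 14, 2016 − 62 days = Apr 13, 2016.
Drywall is hung: Apr 13, 2016 − 9 days = Apr 4, 2016.
Rough electrical passes inspection: Apr 4, 2016 − 3 days = Apr 1, 2016.
Framing is complete: Apr 1, 2016 − 9 days = Mar 23, 2016.
The foundation has cured: Mar 23, 2016 − 17 days = Mar 6, 2016.
The foundation is poured: Mar 6, 2016 − 17 days = Feb 18, 2016.

Thursday, February 18, 2016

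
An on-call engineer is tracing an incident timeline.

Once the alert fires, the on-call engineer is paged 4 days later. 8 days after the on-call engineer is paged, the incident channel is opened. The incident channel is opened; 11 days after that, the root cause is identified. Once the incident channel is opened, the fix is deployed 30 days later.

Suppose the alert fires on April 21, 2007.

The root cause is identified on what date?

May 14, 2007

The alert fires: Apr 21, 2007.
The on-call engineer is paged: Apr 21, 2007 + 4 days = Apr 25, 2007.
The incident channel is opened: Apr 25, 2007 + 8 days = May 3, 2007.
The root cause is identified: May 3, 2007 + 11 days = May 14, 2007.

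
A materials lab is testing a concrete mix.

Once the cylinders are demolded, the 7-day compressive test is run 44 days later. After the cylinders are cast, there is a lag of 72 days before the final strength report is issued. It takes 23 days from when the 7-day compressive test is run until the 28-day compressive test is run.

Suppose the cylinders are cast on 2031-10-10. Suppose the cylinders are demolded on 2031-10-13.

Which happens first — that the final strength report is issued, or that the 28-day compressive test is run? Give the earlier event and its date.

The 28-day compressive test is run — 2031-12-19

The cylinders are cast: Oct 10, 2031.
The final strength report is issued: Oct 10, 2031 + 72 days = Dec 21, 2031.
The cylinders are demolded: Oct 13, 2031.
The 7-day compressive test is run: Oct 13, 2031 + 44 days = Nov 26, 2031.
The 28-day compressive test is run: Nov 26, 2031 + 23 days = Dec 19, 2031.
Comparing: the final strength report is issued on Dec 21, 2031 vs the 28-day compressive test is run on Dec 19, 2031. Earlier: the 28-day compressive test is run.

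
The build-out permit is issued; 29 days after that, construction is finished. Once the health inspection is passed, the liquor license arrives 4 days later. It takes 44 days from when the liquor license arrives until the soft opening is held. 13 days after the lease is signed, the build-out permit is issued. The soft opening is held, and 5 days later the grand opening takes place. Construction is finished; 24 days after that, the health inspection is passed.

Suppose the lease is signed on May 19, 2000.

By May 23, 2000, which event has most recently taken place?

The lease is signed: May 19, 2000.
The build-out permit is issued: May 19, 2000 + 13 days = Jun 1, 2000.
Construction is finished: Jun 1, 2000 + 29 days = Jun 30, 2000.
The health inspection is passed: Jun 30, 2000 + 24 days = Jul 24, 2000.
The liquor license arrives: Jul 24, 2000 + 4 days = Jul 28, 2000.
The soft opening is held: Jul 28, 2000 + 44 days = Sep 10, 2000.
The grand opening takes place: Sep 10, 2000 + 5 days = Sep 15, 2000.
May 23, 2000 falls between when the lease is signed (May 19, 2000) and when the build-out permit is issued (Jun 1, 2000).

The lease is signed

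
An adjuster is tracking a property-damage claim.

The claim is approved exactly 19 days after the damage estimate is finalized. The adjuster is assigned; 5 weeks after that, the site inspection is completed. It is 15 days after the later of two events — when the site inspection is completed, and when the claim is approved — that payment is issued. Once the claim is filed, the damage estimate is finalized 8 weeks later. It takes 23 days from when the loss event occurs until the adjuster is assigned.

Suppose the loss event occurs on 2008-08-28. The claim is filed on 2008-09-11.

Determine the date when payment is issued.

The loss event occurs: Aug 28, 2008.
The adjuster is assigned: Aug 28, 2008 + 23 days = Sep 20, 2008.
The site inspection is completed: Sep 20, 2008 + 5 weeks = Oct 25, 2008.
The claim is filed: Sep 11, 2008.
The damage estimate is finalized: Sep 11, 2008 + 8 weeks = Nov 6, 2008.
The claim is approved: Nov 6, 2008 + 19 days = Nov 25, 2008.
Both prerequisites met — the site inspection is completed (Oct 25, 2008), the claim is approved (Nov 25, 2008); the later is Nov 25, 2008.
Payment is issued: Nov 25, 2008 + 15 days = Dec 10, 2008.

2008-12-10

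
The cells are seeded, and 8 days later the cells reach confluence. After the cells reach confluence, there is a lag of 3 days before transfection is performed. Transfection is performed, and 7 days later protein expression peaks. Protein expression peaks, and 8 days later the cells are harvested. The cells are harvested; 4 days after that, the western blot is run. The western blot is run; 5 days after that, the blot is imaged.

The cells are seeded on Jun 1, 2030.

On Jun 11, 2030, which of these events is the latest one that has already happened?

The cells reach confluence

The cells are seeded: Jun 1, 2030.
The cells reach confluence: Jun 1, 2030 + 8 days = Jun 9, 2030.
Transfection is performed: Jun 9, 2030 + 3 days = Jun 12, 2030.
Protein expression peaks: Jun 12, 2030 + 7 days = Jun 19, 2030.
The cells are harvested: Jun 19, 2030 + 8 days = Jun 27, 2030.
The western blot is run: Jun 27, 2030 + 4 days = Jul 1, 2030.
The blot is imaged: Jul 1, 2030 + 5 days = Jul 6, 2030.
Jun 11, 2030 falls between when the cells reach confluence (Jun 9, 2030) and when transfection is performed (Jun 12, 2030).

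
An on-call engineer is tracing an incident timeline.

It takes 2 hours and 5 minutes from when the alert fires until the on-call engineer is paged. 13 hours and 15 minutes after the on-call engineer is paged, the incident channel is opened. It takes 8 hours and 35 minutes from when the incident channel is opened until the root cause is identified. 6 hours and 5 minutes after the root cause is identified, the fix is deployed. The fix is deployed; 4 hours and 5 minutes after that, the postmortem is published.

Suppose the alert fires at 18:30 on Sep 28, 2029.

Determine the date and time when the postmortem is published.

The alert fires: 18:30 Sep 28, 2029.
The on-call engineer is paged: 18:30 Sep 28, 2029 + 2h05m = 20:35 Sep 28, 2029.
The incident channel is opened: 20:35 Sep 28, 2029 + 13h15m = 09:50 Sep 29, 2029.
The root cause is identified: 09:50 Sep 29, 2029 + 8h35m = 18:25 Sep 29, 2029.
The fix is deployed: 18:25 Sep 29, 2029 + 6h05m = 00:30 Sep 30, 2029.
The postmortem is published: 00:30 Sep 30, 2029 + 4h05m = 04:35 Sep 30, 2029.

04:35 on Sep 30, 2029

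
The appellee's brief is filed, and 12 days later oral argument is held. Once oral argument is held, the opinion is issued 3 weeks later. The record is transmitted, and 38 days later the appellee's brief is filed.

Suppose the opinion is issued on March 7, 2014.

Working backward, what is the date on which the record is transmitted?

December 26, 2013

The opinion is issued: Mar 7, 2014.
Oral argument is held: Mar 7, 2014 − 3 weeks = Feb 14, 2014.
The appellee's brief is filed: Feb 14, 2014 − 12 days = Feb 2, 2014.
The record is transmitted: Feb 2, 2014 − 38 days = Dec 26, 2013.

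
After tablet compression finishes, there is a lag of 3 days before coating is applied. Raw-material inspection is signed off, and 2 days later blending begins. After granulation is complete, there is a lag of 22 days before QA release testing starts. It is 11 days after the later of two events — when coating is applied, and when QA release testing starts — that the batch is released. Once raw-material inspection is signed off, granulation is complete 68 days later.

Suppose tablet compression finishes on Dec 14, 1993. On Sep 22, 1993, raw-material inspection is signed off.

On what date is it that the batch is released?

Jan 1, 1994

Tablet compression finishes: Dec 14, 1993.
Coating is applied: Dec 14, 1993 + 3 days = Dec 17, 1993.
Raw-material inspection is signed off: Sep 22, 1993.
Granulation is complete: Sep 22, 1993 + 68 days = Nov 29, 1993.
QA release testing starts: Nov 29, 1993 + 22 days = Dec 21, 1993.
Both prerequisites met — coating is applied (Dec 17, 1993), QA release testing starts (Dec 21, 1993); the later is Dec 21, 1993.
The batch is released: Dec 21, 1993 + 11 days = Jan 1, 1994.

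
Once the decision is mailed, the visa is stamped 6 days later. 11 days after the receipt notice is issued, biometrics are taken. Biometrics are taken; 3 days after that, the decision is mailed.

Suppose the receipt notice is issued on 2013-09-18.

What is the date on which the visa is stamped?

2013-10-08

The receipt notice is issued: Sep 18, 2013.
Biometrics are taken: Sep 18, 2013 + 11 days = Sep 29, 2013.
The decision is mailed: Sep 29, 2013 + 3 days = Oct 2, 2013.
The visa is stamped: Oct 2, 2013 + 6 days = Oct 8, 2013.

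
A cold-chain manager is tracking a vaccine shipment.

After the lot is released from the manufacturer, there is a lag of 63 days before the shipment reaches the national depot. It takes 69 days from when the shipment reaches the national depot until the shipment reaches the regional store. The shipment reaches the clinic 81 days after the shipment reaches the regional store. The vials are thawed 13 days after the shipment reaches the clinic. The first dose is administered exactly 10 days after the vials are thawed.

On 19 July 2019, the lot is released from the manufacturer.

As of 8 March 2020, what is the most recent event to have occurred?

The vials are thawed

The lot is released from the manufacturer: Jul 19, 2019.
The shipment reaches the national depot: Jul 19, 2019 + 63 days = Sep 20, 2019.
The shipment reaches the regional store: Sep 20, 2019 + 69 days = Nov 28, 2019.
The shipment reaches the clinic: Nov 28, 2019 + 81 days = Feb 17, 2020.
The vials are thawed: Feb 17, 2020 + 13 days = Mar 1, 2020.
The first dose is administered: Mar 1, 2020 + 10 days = Mar 11, 2020.
Mar 8, 2020 falls between when the vials are thawed (Mar 1, 2020) and when the first dose is administered (Mar 11, 2020).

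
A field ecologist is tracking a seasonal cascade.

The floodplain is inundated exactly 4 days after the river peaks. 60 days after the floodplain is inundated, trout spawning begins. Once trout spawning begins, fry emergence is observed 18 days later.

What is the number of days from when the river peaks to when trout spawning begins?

64 days

Causal path: the river peaks → the floodplain is inundated → trout spawning begins.
Total delay along the path: 4 + 60 = 64 days.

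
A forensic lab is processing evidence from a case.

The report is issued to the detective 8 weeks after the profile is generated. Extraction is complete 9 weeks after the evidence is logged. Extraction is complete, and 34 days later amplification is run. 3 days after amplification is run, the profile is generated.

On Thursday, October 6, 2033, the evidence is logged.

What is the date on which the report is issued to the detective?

The evidence is logged: Oct 6, 2033.
Extraction is complete: Oct 6, 2033 + 9 weeks = Dec 8, 2033.
Amplification is run: Dec 8, 2033 + 34 days = Jan 11, 2034.
The profile is generated: Jan 11, 2034 + 3 days = Jan 14, 2034.
The report is issued to the detective: Jan 14, 2034 + 8 weeks = Mar 11, 2034.

Saturday, March 11, 2034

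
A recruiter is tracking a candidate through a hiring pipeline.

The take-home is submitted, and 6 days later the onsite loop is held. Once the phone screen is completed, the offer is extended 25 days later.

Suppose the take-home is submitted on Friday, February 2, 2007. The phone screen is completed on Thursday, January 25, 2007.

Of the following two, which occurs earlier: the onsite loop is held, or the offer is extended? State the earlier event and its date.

The take-home is submitted: Feb 2, 2007.
The onsite loop is held: Feb 2, 2007 + 6 days = Feb 8, 2007.
The phone screen is completed: Jan 25, 2007.
The offer is extended: Jan 25, 2007 + 25 days = Feb 19, 2007.
Comparing: the onsite loop is held on Feb 8, 2007 vs the offer is extended on Feb 19, 2007. Earlier: the onsite loop is held.

The onsite loop is held — Thursday, February 8, 2007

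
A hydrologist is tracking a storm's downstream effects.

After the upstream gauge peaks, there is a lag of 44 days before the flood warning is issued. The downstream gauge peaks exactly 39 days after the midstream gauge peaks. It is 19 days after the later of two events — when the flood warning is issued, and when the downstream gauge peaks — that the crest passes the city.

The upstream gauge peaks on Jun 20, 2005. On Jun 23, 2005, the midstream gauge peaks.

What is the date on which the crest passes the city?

Aug 22, 2005

The upstream gauge peaks: Jun 20, 2005.
The flood warning is issued: Jun 20, 2005 + 44 days = Aug 3, 2005.
The midstream gauge peaks: Jun 23, 2005.
The downstream gauge peaks: Jun 23, 2005 + 39 days = Aug 1, 2005.
Both prerequisites met — the flood warning is issued (Aug 3, 2005), the downstream gauge peaks (Aug 1, 2005); the later is Aug 3, 2005.
The crest passes the city: Aug 3, 2005 + 19 days = Aug 22, 2005.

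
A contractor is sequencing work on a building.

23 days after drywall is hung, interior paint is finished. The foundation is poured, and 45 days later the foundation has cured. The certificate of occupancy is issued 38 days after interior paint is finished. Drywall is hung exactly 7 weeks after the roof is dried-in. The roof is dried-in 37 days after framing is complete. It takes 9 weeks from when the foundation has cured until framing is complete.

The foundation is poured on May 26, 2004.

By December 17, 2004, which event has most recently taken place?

The foundation is poured: May 26, 2004.
The foundation has cured: May 26, 2004 + 45 days = Jul 10, 2004.
Framing is complete: Jul 10, 2004 + 9 weeks = Sep 11, 2004.
The roof is dried-in: Sep 11, 2004 + 37 days = Oct 18, 2004.
Drywall is hung: Oct 18, 2004 + 7 weeks = Dec 6, 2004.
Interior paint is finished: Dec 6, 2004 + 23 days = Dec 29, 2004.
The certificate of occupancy is issued: Dec 29, 2004 + 38 days = Feb 5, 2005.
Dec 17, 2004 falls between when drywall is hung (Dec 6, 2004) and when interior paint is finished (Dec 29, 2004).

Drywall is hung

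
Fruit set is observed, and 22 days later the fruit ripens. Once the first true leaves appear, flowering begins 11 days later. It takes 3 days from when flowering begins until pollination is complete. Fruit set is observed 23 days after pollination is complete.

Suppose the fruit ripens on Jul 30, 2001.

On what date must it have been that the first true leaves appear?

Jun 1, 2001

The fruit ripens: Jul 30, 2001.
Fruit set is observed: Jul 30, 2001 − 22 days = Jul 8, 2001.
Pollination is complete: Jul 8, 2001 − 23 days = Jun 15, 2001.
Flowering begins: Jun 15, 2001 − 3 days = Jun 12, 2001.
The first true leaves appear: Jun 12, 2001 − 11 days = Jun 1, 2001.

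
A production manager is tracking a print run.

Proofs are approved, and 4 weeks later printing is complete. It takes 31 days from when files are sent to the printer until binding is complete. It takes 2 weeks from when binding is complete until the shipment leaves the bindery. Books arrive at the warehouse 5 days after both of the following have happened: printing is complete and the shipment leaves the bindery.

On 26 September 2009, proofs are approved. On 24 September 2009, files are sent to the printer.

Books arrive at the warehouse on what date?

13 November 2009

Proofs are approved: Sep 26, 2009.
Printing is complete: Sep 26, 2009 + 4 weeks = Oct 24, 2009.
Files are sent to the printer: Sep 24, 2009.
Binding is complete: Sep 24, 2009 + 31 days = Oct 25, 2009.
The shipment leaves the bindery: Oct 25, 2009 + 2 weeks = Nov 8, 2009.
Both prerequisites met — printing is complete (Oct 24, 2009), the shipment leaves the bindery (Nov 8, 2009); the later is Nov 8, 2009.
Books arrive at the warehouse: Nov 8, 2009 + 5 days = Nov 13, 2009.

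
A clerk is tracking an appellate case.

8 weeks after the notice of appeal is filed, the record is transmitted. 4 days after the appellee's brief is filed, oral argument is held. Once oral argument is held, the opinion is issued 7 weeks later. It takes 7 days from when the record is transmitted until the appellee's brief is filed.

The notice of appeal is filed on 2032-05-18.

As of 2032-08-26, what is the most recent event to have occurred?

The notice of appeal is filed: May 18, 2032.
The record is transmitted: May 18, 2032 + 8 weeks = Jul 13, 2032.
The appellee's brief is filed: Jul 13, 2032 + 7 days = Jul 20, 2032.
Oral argument is held: Jul 20, 2032 + 4 days = Jul 24, 2032.
The opinion is issued: Jul 24, 2032 + 7 weeks = Sep 11, 2032.
Aug 26, 2032 falls between when oral argument is held (Jul 24, 2032) and when the opinion is issued (Sep 11, 2032).

Oral argument is held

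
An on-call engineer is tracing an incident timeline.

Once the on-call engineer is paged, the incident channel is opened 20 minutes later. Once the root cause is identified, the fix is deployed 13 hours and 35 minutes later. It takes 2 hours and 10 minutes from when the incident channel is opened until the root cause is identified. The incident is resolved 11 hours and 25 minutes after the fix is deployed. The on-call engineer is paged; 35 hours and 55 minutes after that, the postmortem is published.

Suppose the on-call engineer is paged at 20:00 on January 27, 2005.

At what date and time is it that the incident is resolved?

The on-call engineer is paged: 20:00 Jan 27, 2005.
The incident channel is opened: 20:00 Jan 27, 2005 + 20m = 20:20 Jan 27, 2005.
The root cause is identified: 20:20 Jan 27, 2005 + 2h10m = 22:30 Jan 27, 2005.
The fix is deployed: 22:30 Jan 27, 2005 + 13h35m = 12:05 Jan 28, 2005.
The incident is resolved: 12:05 Jan 28, 2005 + 11h25m = 23:30 Jan 28, 2005.

23:30 on January 28, 2005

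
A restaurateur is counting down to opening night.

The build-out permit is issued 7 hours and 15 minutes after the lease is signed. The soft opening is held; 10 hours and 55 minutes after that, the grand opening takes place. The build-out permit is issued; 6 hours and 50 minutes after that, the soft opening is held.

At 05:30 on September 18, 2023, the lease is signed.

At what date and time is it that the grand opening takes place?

The lease is signed: 05:30 Sep 18, 2023.
The build-out permit is issued: 05:30 Sep 18, 2023 + 7h15m = 12:45 Sep 18, 2023.
The soft opening is held: 12:45 Sep 18, 2023 + 6h50m = 19:35 Sep 18, 2023.
The grand opening takes place: 19:35 Sep 18, 2023 + 10h55m = 06:30 Sep 19, 2023.

06:30 on September 19, 2023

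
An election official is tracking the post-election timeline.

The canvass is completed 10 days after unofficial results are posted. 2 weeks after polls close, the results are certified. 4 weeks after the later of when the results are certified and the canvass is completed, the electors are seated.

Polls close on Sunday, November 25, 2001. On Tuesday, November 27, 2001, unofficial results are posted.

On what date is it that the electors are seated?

Sunday, January 6, 2002

Polls close: Nov 25, 2001.
The results are certified: Nov 25, 2001 + 2 weeks = Dec 9, 2001.
Unofficial results are posted: Nov 27, 2001.
The canvass is completed: Nov 27, 2001 + 10 days = Dec 7, 2001.
Both prerequisites met — the results are certified (Dec 9, 2001), the canvass is completed (Dec 7, 2001); the later is Dec 9, 2001.
The electors are seated: Dec 9, 2001 + 4 weeks = Jan 6, 2002.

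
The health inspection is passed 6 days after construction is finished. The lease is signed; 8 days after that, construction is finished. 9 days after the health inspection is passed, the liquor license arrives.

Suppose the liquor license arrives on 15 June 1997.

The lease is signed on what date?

The liquor license arrives: Jun 15, 1997.
The health inspection is passed: Jun 15, 1997 − 9 days = Jun 6, 1997.
Construction is finished: Jun 6, 1997 − 6 days = May 31, 1997.
The lease is signed: May 31, 1997 − 8 days = May 23, 1997.

23 May 1997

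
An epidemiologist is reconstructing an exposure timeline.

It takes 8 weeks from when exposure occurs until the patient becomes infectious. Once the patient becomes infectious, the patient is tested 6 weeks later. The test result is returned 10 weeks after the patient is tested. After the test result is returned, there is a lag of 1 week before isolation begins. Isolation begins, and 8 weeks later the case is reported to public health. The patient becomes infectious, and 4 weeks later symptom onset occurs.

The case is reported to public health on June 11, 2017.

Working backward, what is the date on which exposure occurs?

October 23, 2016

The case is reported to public health: Jun 11, 2017.
Isolation begins: Jun 11, 2017 − 8 weeks = Apr 16, 2017.
The test result is returned: Apr 16, 2017 − 1 week = Apr 9, 2017.
The patient is tested: Apr 9, 2017 − 10 weeks = Jan 29, 2017.
The patient becomes infectious: Jan 29, 2017 − 6 weeks = Dec 18, 2016.
Exposure occurs: Dec 18, 2016 − 8 weeks = Oct 23, 2016.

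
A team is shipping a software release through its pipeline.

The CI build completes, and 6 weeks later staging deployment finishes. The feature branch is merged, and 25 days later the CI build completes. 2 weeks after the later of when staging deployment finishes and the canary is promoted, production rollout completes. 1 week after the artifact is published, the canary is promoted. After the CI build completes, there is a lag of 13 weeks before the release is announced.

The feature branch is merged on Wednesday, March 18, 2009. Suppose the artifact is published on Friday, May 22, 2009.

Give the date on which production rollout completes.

Friday, June 12, 2009

The feature branch is merged: Mar 18, 2009.
The CI build completes: Mar 18, 2009 + 25 days = Apr 12, 2009.
Staging deployment finishes: Apr 12, 2009 + 6 weeks = May 24, 2009.
The artifact is published: May 22, 2009.
The canary is promoted: May 22, 2009 + 1 week = May 29, 2009.
Both prerequisites met — staging deployment finishes (May 24, 2009), the canary is promoted (May 29, 2009); the later is May 29, 2009.
Production rollout completes: May 29, 2009 + 2 weeks = Jun 12, 2009.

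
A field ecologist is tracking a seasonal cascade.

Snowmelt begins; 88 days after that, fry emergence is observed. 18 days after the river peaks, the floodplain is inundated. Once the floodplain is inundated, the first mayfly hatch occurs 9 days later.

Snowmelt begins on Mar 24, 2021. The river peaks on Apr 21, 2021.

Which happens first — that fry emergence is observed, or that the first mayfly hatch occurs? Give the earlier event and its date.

The first mayfly hatch occurs — May 18, 2021

Snowmelt begins: Mar 24, 2021.
Fry emergence is observed: Mar 24, 2021 + 88 days = Jun 20, 2021.
The river peaks: Apr 21, 2021.
The floodplain is inundated: Apr 21, 2021 + 18 days = May 9, 2021.
The first mayfly hatch occurs: May 9, 2021 + 9 days = May 18, 2021.
Comparing: fry emergence is observed on Jun 20, 2021 vs the first mayfly hatch occurs on May 18, 2021. Earlier: the first mayfly hatch occurs.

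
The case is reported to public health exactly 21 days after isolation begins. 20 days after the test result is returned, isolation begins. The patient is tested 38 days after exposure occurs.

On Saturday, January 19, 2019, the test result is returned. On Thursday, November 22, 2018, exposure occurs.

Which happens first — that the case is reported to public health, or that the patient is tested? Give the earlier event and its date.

The patient is tested — Sunday, December 30, 2018

The test result is returned: Jan 19, 2019.
Isolation begins: Jan 19, 2019 + 20 days = Feb 8, 2019.
The case is reported to public health: Feb 8, 2019 + 21 days = Mar 1, 2019.
Exposure occurs: Nov 22, 2018.
The patient is tested: Nov 22, 2018 + 38 days = Dec 30, 2018.
Comparing: the case is reported to public health on Mar 1, 2019 vs the patient is tested on Dec 30, 2018. Earlier: the patient is tested.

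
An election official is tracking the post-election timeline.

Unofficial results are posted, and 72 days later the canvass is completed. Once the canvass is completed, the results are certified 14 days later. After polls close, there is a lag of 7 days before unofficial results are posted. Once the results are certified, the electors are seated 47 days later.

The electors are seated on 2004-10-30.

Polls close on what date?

The electors are seated: Oct 30, 2004.
The results are certified: Oct 30, 2004 − 47 days = Sep 13, 2004.
The canvass is completed: Sep 13, 2004 − 14 days = Aug 30, 2004.
Unofficial results are posted: Aug 30, 2004 − 72 days = Jun 19, 2004.
Polls close: Jun 19, 2004 − 7 days = Jun 12, 2004.

2004-06-12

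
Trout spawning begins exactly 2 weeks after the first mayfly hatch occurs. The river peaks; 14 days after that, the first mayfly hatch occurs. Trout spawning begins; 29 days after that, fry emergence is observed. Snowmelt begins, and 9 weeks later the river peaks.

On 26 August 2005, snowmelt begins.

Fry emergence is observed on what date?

24 December 2005

Snowmelt begins: Aug 26, 2005.
The river peaks: Aug 26, 2005 + 9 weeks = Oct 28, 2005.
The first mayfly hatch occurs: Oct 28, 2005 + 14 days = Nov 11, 2005.
Trout spawning begins: Nov 11, 2005 + 2 weeks = Nov 25, 2005.
Fry emergence is observed: Nov 25, 2005 + 29 days = Dec 24, 2005.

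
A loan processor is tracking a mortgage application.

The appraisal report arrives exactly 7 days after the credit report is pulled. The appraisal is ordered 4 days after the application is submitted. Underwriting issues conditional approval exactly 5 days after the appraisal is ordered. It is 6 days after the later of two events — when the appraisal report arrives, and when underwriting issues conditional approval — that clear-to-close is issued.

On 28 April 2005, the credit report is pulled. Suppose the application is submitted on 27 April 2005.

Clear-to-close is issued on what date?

12 May 2005

The credit report is pulled: Apr 28, 2005.
The appraisal report arrives: Apr 28, 2005 + 7 days = May 5, 2005.
The application is submitted: Apr 27, 2005.
The appraisal is ordered: Apr 27, 2005 + 4 days = May 1, 2005.
Underwriting issues conditional approval: May 1, 2005 + 5 days = May 6, 2005.
Both prerequisites met — the appraisal report arrives (May 5, 2005), underwriting issues conditional approval (May 6, 2005); the later is May 6, 2005.
Clear-to-close is issued: May 6, 2005 + 6 days = May 12, 2005.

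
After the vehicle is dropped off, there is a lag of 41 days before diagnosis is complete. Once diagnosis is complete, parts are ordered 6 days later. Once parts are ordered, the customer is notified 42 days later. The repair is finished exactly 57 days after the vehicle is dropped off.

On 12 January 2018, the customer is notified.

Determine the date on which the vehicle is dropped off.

The customer is notified: Jan 12, 2018.
Parts are ordered: Jan 12, 2018 − 42 days = Dec 1, 2017.
Diagnosis is complete: Dec 1, 2017 − 6 days = Nov 25, 2017.
The vehicle is dropped off: Nov 25, 2017 − 41 days = Oct 15, 2017.

15 October 2017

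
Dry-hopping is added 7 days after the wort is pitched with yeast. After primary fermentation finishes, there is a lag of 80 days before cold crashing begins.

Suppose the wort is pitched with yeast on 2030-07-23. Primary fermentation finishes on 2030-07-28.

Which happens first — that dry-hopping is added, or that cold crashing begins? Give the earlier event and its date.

Dry-hopping is added — 2030-07-30

The wort is pitched with yeast: Jul 23, 2030.
Dry-hopping is added: Jul 23, 2030 + 7 days = Jul 30, 2030.
Primary fermentation finishes: Jul 28, 2030.
Cold crashing begins: Jul 28, 2030 + 80 days = Oct 16, 2030.
Comparing: dry-hopping is added on Jul 30, 2030 vs cold crashing begins on Oct 16, 2030. Earlier: dry-hopping is added.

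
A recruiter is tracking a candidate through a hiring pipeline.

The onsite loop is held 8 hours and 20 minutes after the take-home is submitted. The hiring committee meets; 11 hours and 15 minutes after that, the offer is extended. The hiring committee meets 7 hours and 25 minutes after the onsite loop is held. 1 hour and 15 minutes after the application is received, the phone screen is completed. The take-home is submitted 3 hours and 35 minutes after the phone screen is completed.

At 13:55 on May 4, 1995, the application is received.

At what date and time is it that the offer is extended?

21:45 on May 5, 1995

The application is received: 13:55 May 4, 1995.
The phone screen is completed: 13:55 May 4, 1995 + 1h15m = 15:10 May 4, 1995.
The take-home is submitted: 15:10 May 4, 1995 + 3h35m = 18:45 May 4, 1995.
The onsite loop is held: 18:45 May 4, 1995 + 8h20m = 03:05 May 5, 1995.
The hiring committee meets: 03:05 May 5, 1995 + 7h25m = 10:30 May 5, 1995.
The offer is extended: 10:30 May 5, 1995 + 11h15m = 21:45 May 5, 1995.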